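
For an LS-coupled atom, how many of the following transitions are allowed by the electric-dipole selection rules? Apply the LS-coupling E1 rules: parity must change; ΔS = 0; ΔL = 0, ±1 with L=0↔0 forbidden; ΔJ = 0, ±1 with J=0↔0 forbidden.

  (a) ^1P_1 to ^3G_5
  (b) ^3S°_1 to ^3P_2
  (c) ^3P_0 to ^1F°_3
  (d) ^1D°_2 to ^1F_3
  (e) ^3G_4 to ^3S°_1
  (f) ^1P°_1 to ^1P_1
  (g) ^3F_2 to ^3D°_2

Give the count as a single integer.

4

(a) forbidden (parity, ΔS, ΔL, ΔJ fail)
(b) allowed
(c) forbidden (ΔS, ΔL, ΔJ fail)
(d) allowed
(e) forbidden (ΔL, ΔJ fail)
(f) allowed
(g) allowed
Total allowed: 4 of 7.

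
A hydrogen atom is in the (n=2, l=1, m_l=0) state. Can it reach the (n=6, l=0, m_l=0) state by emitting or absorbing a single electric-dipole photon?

allowed

Δl = 0 − 1 = -1; the E1 rule Δl = ±1 is passes.
Δm_l = 0 − (0) = +0. E1 requires Δm_l = 0, ±1: passes.
All E1 selection rules are satisfied.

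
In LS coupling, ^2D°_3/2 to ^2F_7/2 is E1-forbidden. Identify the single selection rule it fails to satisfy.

Reading off the term symbols: S 1/2→1/2, L 2→3, J 3/2→7/2, parity odd→even.
Parity must change: odd → even — passes.
ΔS = 0: S: 1/2 → 1/2 — passes.
ΔL = 0, ±1 (not L=0↔0): L: 2 → 3, ΔL = +1 — passes.
ΔJ = 0, ±1 (not J=0↔0): J: 3/2 → 7/2, ΔJ = +2 — fails.

the ΔJ = 0, ±1 rule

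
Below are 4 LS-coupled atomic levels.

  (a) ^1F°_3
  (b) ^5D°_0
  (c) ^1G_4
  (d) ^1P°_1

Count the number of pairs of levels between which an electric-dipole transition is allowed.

1

(a)–(b): forbidden (parity, ΔS, ΔJ).
(a)–(c): allowed.
(a)–(d): forbidden (parity, ΔL, ΔJ).
(b)–(c): forbidden (ΔS, ΔL, ΔJ).
(b)–(d): forbidden (parity, ΔS).
(c)–(d): forbidden (ΔL, ΔJ).
Allowed pairs: 1 of 6.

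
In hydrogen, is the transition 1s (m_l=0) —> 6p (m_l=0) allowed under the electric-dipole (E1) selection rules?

l: 0 → 1 (Δl = +1). Δl = ±1 ✓.
m_l: 0 → 0 (Δm_l = +0). |Δm_l| ≤ 1 ✓.
All E1 selection rules are satisfied.

allowed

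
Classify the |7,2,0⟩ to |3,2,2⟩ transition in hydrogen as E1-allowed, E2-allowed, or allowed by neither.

E2

Δl = 2 − 2 = +0; l_i + l_f = 4.
Δm_l = +2.
E1 (Δl = ±1, |Δm_l| ≤ 1): not satisfied.
E2 (Δl = 0,±2, l_i+l_f ≥ 2, |Δm_l| ≤ 2): satisfied.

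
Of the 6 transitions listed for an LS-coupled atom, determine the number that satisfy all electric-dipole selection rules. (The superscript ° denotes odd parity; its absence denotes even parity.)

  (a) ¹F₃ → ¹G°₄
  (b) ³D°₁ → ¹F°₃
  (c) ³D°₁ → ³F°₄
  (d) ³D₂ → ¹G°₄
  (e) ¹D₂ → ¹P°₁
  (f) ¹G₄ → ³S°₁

2

(a) allowed
(b) forbidden (parity, ΔS, ΔJ fail)
(c) forbidden (parity, ΔJ fail)
(d) forbidden (ΔS, ΔL, ΔJ fail)
(e) allowed
(f) forbidden (ΔS, ΔL, ΔJ fail)
Total allowed: 2 of 6.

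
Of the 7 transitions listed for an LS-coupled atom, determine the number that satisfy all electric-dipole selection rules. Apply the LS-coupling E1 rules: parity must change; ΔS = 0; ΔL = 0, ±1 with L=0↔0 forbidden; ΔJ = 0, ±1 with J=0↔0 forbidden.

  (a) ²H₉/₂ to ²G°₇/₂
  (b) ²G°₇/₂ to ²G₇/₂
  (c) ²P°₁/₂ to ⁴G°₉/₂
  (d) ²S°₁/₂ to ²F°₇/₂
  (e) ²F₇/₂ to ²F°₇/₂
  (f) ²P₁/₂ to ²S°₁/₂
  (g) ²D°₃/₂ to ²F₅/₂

5

(a) allowed
(b) allowed
(c) forbidden (parity, ΔS, ΔL, ΔJ fail)
(d) forbidden (parity, ΔL, ΔJ fail)
(e) allowed
(f) allowed
(g) allowed
Total allowed: 5 of 7.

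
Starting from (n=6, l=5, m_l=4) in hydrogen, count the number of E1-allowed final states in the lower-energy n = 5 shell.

2

E1 requires Δl = ±1, so l_f ∈ {4, 6}; with 0 ≤ l_f ≤ n_f−1 = 4, the allowed l_f values are {4}.
For l_f = 4: m_f ∈ {m_i−1, m_i, m_i+1} ∩ [−4, 4] = {3, 4} → 2 states.
Total: 2.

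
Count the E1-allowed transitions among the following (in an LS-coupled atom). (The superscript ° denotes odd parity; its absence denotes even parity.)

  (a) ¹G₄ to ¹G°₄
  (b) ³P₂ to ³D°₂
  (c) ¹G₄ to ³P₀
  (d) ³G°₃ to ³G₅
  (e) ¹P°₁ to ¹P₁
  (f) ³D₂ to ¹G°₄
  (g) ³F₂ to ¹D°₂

(a) allowed
(b) allowed
(c) forbidden (parity, ΔS, ΔL, ΔJ fail)
(d) forbidden (ΔJ fails)
(e) allowed
(f) forbidden (ΔS, ΔL, ΔJ fail)
(g) forbidden (ΔS fails)
Total allowed: 3 of 7.

3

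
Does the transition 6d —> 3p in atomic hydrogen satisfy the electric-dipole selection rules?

Initial l = 2, final l = 1, so Δl = -1. E1 requires Δl = ±1: satisfied.
All E1 selection rules are satisfied.

allowed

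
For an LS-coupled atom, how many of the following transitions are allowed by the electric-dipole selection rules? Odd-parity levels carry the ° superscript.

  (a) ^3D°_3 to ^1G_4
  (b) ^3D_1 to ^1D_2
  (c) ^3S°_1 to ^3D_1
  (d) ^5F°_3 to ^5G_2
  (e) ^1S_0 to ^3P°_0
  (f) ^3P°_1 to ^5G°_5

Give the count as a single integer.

(a) forbidden (ΔS, ΔL fail)
(b) forbidden (parity, ΔS fail)
(c) forbidden (ΔL fails)
(d) allowed
(e) forbidden (ΔS, ΔJ fail)
(f) forbidden (parity, ΔS, ΔL, ΔJ fail)
Total allowed: 1 of 6.

1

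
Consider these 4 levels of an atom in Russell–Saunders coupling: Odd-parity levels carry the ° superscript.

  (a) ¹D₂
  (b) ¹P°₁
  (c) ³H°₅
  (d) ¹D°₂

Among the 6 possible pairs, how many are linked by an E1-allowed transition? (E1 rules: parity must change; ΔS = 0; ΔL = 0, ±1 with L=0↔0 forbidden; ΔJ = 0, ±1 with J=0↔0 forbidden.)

2

(a)–(b): allowed.
(a)–(c): forbidden (ΔS, ΔL, ΔJ).
(a)–(d): allowed.
(b)–(c): forbidden (parity, ΔS, ΔL, ΔJ).
(b)–(d): forbidden (parity).
(c)–(d): forbidden (parity, ΔS, ΔL, ΔJ).
Allowed pairs: 2 of 6.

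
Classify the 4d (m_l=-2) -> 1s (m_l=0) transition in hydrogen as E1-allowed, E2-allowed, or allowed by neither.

Δl = 0 − 2 = -2; l_i + l_f = 2.
Δm_l = +2.
E1 (Δl = ±1, |Δm_l| ≤ 1): not satisfied.
E2 (Δl = 0,±2, l_i+l_f ≥ 2, |Δm_l| ≤ 2): satisfied.

E2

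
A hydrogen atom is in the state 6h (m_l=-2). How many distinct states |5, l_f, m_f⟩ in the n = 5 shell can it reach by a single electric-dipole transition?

3

E1 requires Δl = ±1, so l_f ∈ {4, 6}; with 0 ≤ l_f ≤ n_f−1 = 4, the allowed l_f values are {4}.
For l_f = 4: m_f ∈ {m_i−1, m_i, m_i+1} ∩ [−4, 4] = {-3, -2, -1} → 3 states.
Total: 3.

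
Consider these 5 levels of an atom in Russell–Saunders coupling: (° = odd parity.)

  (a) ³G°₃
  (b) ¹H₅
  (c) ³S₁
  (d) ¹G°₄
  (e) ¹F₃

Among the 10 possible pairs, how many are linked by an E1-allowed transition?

2

(a)–(b): forbidden (ΔS, ΔJ).
(a)–(c): forbidden (ΔL, ΔJ).
(a)–(d): forbidden (parity, ΔS).
(a)–(e): forbidden (ΔS).
(b)–(c): forbidden (parity, ΔS, ΔL, ΔJ).
(b)–(d): allowed.
(b)–(e): forbidden (parity, ΔL, ΔJ).
(c)–(d): forbidden (ΔS, ΔL, ΔJ).
(c)–(e): forbidden (parity, ΔS, ΔL, ΔJ).
(d)–(e): allowed.
Allowed pairs: 2 of 10.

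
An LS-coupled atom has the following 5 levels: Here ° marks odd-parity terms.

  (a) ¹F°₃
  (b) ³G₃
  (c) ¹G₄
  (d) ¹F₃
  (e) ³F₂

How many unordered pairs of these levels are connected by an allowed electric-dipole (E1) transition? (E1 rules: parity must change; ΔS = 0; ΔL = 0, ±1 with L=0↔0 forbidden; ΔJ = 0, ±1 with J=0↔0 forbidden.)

2

(a)–(b): forbidden (ΔS).
(a)–(c): allowed.
(a)–(d): allowed.
(a)–(e): forbidden (ΔS).
(b)–(c): forbidden (parity, ΔS).
(b)–(d): forbidden (parity, ΔS).
(b)–(e): forbidden (parity).
(c)–(d): forbidden (parity).
(c)–(e): forbidden (parity, ΔS, ΔJ).
(d)–(e): forbidden (parity, ΔS).
Allowed pairs: 2 of 10.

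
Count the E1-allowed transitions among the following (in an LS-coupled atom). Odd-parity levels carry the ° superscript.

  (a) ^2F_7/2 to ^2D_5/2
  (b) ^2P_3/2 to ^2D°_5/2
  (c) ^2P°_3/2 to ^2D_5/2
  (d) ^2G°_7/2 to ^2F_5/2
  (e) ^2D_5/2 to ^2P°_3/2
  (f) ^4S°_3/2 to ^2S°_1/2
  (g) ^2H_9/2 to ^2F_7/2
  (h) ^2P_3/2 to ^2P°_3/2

5

(a) forbidden (parity fails)
(b) allowed
(c) allowed
(d) allowed
(e) allowed
(f) forbidden (parity, ΔS, ΔL fail)
(g) forbidden (parity, ΔL fail)
(h) allowed
Total allowed: 5 of 8.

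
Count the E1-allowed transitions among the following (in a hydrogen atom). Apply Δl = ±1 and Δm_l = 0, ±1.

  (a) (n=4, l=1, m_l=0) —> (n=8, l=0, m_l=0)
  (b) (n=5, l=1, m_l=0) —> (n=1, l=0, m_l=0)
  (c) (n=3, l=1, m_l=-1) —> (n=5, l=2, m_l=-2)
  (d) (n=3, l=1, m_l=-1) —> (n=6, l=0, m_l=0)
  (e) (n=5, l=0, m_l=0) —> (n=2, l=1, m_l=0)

(a) allowed
(b) allowed
(c) allowed
(d) allowed
(e) allowed
Total allowed: 5 of 5.

5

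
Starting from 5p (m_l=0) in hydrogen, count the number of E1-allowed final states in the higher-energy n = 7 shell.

E1 requires Δl = ±1, so l_f ∈ {0, 2}; with 0 ≤ l_f ≤ n_f−1 = 6, the allowed l_f values are {0, 2}.
For l_f = 0: m_f ∈ {m_i−1, m_i, m_i+1} ∩ [−0, 0] = {0} → 1 state.
For l_f = 2: m_f ∈ {m_i−1, m_i, m_i+1} ∩ [−2, 2] = {-1, 0, 1} → 3 states.
Total: 4.

4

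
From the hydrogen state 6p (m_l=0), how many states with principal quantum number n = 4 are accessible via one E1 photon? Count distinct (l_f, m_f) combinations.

4

E1 requires Δl = ±1, so l_f ∈ {0, 2}; with 0 ≤ l_f ≤ n_f−1 = 3, the allowed l_f values are {0, 2}.
For l_f = 0: m_f ∈ {m_i−1, m_i, m_i+1} ∩ [−0, 0] = {0} → 1 state.
For l_f = 2: m_f ∈ {m_i−1, m_i, m_i+1} ∩ [−2, 2] = {-1, 0, 1} → 3 states.
Total: 4.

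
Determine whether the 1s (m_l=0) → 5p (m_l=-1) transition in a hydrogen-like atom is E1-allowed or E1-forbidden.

allowed

Initial l = 0, final l = 1, so Δl = +1. E1 requires Δl = ±1: ✓.
m_l: 0 → -1 (Δm_l = -1). |Δm_l| ≤ 1 ✓.
All E1 selection rules are satisfied.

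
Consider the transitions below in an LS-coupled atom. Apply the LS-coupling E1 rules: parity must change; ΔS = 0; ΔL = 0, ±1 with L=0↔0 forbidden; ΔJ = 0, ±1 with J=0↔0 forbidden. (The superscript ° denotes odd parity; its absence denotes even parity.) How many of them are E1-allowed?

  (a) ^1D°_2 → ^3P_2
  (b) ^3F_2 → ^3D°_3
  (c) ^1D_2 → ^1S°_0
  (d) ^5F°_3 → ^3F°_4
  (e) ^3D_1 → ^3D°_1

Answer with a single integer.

2

(a) forbidden (ΔS fails)
(b) allowed
(c) forbidden (ΔL, ΔJ fail)
(d) forbidden (parity, ΔS fail)
(e) allowed
Total allowed: 2 of 5.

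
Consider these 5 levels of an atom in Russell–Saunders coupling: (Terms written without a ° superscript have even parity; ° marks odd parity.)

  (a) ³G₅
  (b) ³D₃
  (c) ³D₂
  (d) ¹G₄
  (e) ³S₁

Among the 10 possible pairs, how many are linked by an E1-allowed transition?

0

(a)–(b): forbidden (parity, ΔL, ΔJ).
(a)–(c): forbidden (parity, ΔL, ΔJ).
(a)–(d): forbidden (parity, ΔS).
(a)–(e): forbidden (parity, ΔL, ΔJ).
(b)–(c): forbidden (parity).
(b)–(d): forbidden (parity, ΔS, ΔL).
(b)–(e): forbidden (parity, ΔL, ΔJ).
(c)–(d): forbidden (parity, ΔS, ΔL, ΔJ).
(c)–(e): forbidden (parity, ΔL).
(d)–(e): forbidden (parity, ΔS, ΔL, ΔJ).
Allowed pairs: 0 of 10.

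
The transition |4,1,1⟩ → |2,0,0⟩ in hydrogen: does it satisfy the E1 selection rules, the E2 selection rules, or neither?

E1

Δl = 0 − 1 = -1; l_i + l_f = 1.
Δm_l = -1.
E1 (Δl = ±1, |Δm_l| ≤ 1): satisfied.
E2 (Δl = 0,±2, l_i+l_f ≥ 2, |Δm_l| ≤ 2): not satisfied.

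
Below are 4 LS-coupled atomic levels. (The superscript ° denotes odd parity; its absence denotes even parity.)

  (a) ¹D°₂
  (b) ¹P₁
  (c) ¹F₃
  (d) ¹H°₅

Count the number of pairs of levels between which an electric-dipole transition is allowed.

2

(a)–(b): allowed.
(a)–(c): allowed.
(a)–(d): forbidden (parity, ΔL, ΔJ).
(b)–(c): forbidden (parity, ΔL, ΔJ).
(b)–(d): forbidden (ΔL, ΔJ).
(c)–(d): forbidden (ΔL, ΔJ).
Allowed pairs: 2 of 6.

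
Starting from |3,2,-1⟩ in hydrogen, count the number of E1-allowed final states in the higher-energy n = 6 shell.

E1 requires Δl = ±1, so l_f ∈ {1, 3}; with 0 ≤ l_f ≤ n_f−1 = 5, the allowed l_f values are {1, 3}.
For l_f = 1: m_f ∈ {m_i−1, m_i, m_i+1} ∩ [−1, 1] = {-1, 0} → 2 states.
For l_f = 3: m_f ∈ {m_i−1, m_i, m_i+1} ∩ [−3, 3] = {-2, -1, 0} → 3 states.
Total: 5.

5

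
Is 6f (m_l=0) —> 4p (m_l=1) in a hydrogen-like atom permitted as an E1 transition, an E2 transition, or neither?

E2

Δl = 1 − 3 = -2; l_i + l_f = 4.
Δm_l = +1.
E1 (Δl = ±1, |Δm_l| ≤ 1): not satisfied.
E2 (Δl = 0,±2, l_i+l_f ≥ 2, |Δm_l| ≤ 2): satisfied.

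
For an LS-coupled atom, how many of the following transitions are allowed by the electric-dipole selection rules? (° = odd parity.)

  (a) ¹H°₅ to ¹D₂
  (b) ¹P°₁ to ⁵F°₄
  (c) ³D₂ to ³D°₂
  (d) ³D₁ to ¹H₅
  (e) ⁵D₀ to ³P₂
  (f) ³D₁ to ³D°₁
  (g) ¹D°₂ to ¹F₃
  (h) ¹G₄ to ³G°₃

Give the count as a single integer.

3

(a) forbidden (ΔL, ΔJ fail)
(b) forbidden (parity, ΔS, ΔL, ΔJ fail)
(c) allowed
(d) forbidden (parity, ΔS, ΔL, ΔJ fail)
(e) forbidden (parity, ΔS, ΔJ fail)
(f) allowed
(g) allowed
(h) forbidden (ΔS fails)
Total allowed: 3 of 8.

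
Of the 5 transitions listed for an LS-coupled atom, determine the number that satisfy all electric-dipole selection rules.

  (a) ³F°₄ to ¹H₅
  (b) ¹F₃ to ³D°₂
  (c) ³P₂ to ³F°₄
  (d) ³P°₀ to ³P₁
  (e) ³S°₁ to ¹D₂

1

(a) forbidden (ΔS, ΔL fail)
(b) forbidden (ΔS fails)
(c) forbidden (ΔL, ΔJ fail)
(d) allowed
(e) forbidden (ΔS, ΔL fail)
Total allowed: 1 of 5.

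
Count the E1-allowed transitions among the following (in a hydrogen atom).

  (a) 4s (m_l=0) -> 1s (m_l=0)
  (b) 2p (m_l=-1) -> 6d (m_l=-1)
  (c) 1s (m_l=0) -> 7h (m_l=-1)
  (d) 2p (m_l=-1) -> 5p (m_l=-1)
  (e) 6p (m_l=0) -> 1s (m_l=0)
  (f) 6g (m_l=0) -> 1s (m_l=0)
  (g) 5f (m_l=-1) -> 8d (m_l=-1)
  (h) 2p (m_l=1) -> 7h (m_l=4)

3

(a) forbidden — Δl = +0 (E1 requires Δl = ±1)
(b) allowed
(c) forbidden — Δl = +5 (E1 requires Δl = ±1)
(d) forbidden — Δl = +0 (E1 requires Δl = ±1)
(e) allowed
(f) forbidden — Δl = -4 (E1 requires Δl = ±1)
(g) allowed
(h) forbidden — Δl = +4 (E1 requires Δl = ±1); Δm_l = +3 (E1 requires Δm_l = 0, ±1)
Total allowed: 3 of 8.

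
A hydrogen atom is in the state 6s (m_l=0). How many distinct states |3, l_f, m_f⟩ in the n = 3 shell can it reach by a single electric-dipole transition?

E1 requires Δl = ±1, so l_f ∈ {-1, 1}; with 0 ≤ l_f ≤ n_f−1 = 2, the allowed l_f values are {1}.
For l_f = 1: m_f ∈ {m_i−1, m_i, m_i+1} ∩ [−1, 1] = {-1, 0, 1} → 3 states.
Total: 3.

3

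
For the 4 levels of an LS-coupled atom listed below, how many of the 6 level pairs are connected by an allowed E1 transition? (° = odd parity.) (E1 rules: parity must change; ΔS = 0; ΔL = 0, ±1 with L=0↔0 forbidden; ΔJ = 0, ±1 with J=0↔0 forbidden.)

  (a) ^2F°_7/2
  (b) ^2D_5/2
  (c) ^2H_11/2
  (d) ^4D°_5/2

(a)–(b): allowed.
(a)–(c): forbidden (ΔL, ΔJ).
(a)–(d): forbidden (parity, ΔS).
(b)–(c): forbidden (parity, ΔL, ΔJ).
(b)–(d): forbidden (ΔS).
(c)–(d): forbidden (ΔS, ΔL, ΔJ).
Allowed pairs: 1 of 6.

1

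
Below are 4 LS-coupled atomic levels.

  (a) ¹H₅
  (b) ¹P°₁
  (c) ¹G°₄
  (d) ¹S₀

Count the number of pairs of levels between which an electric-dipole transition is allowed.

(a)–(b): forbidden (ΔL, ΔJ).
(a)–(c): allowed.
(a)–(d): forbidden (parity, ΔL, ΔJ).
(b)–(c): forbidden (parity, ΔL, ΔJ).
(b)–(d): allowed.
(c)–(d): forbidden (ΔL, ΔJ).
Allowed pairs: 2 of 6.

2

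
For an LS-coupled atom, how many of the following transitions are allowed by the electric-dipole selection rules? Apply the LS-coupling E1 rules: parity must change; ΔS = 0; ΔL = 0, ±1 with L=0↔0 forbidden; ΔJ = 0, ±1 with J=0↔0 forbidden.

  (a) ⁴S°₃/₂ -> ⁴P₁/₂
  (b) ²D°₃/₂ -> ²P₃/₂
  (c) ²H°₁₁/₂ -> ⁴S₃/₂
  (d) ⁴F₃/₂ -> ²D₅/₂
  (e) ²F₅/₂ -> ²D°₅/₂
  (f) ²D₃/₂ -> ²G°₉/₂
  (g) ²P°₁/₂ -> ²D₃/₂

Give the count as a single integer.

4

(a) allowed
(b) allowed
(c) forbidden (ΔS, ΔL, ΔJ fail)
(d) forbidden (parity, ΔS fail)
(e) allowed
(f) forbidden (ΔL, ΔJ fail)
(g) allowed
Total allowed: 4 of 7.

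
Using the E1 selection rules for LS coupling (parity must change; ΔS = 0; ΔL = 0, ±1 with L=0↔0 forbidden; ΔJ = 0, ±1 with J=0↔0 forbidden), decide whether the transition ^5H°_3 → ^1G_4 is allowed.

forbidden

Reading off the term symbols: S 2→0, L 5→4, J 3→4, parity odd→even.
Parity must change: odd → even — passes.
ΔJ = 0, ±1 (not J=0↔0): J: 3 → 4, ΔJ = +1 — passes.
ΔL = 0, ±1 (not L=0↔0): L: 5 → 4, ΔL = -1 — passes.
ΔS = 0: S: 2 → 0 — fails.
Rule(s) violated: ΔS.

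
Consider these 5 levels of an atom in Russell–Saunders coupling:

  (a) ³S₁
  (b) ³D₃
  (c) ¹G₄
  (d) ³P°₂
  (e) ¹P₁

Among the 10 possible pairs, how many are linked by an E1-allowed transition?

2

(a)–(b): forbidden (parity, ΔL, ΔJ).
(a)–(c): forbidden (parity, ΔS, ΔL, ΔJ).
(a)–(d): allowed.
(a)–(e): forbidden (parity, ΔS).
(b)–(c): forbidden (parity, ΔS, ΔL).
(b)–(d): allowed.
(b)–(e): forbidden (parity, ΔS, ΔJ).
(c)–(d): forbidden (ΔS, ΔL, ΔJ).
(c)–(e): forbidden (parity, ΔL, ΔJ).
(d)–(e): forbidden (ΔS).
Allowed pairs: 2 of 10.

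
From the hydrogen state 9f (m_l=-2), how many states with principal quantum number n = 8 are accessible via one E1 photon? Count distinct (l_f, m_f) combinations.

5

E1 requires Δl = ±1, so l_f ∈ {2, 4}; with 0 ≤ l_f ≤ n_f−1 = 7, the allowed l_f values are {2, 4}.
For l_f = 2: m_f ∈ {m_i−1, m_i, m_i+1} ∩ [−2, 2] = {-2, -1} → 2 states.
For l_f = 4: m_f ∈ {m_i−1, m_i, m_i+1} ∩ [−4, 4] = {-3, -2, -1} → 3 states.
Total: 5.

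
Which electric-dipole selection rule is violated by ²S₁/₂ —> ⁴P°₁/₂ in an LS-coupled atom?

Initial level: S=1/2, L=0, J=1/2, parity even. Final level: S=3/2, L=1, J=1/2, parity odd.
Parity must change: even → odd — ok.
ΔS = 0: S: 1/2 → 3/2 — fails.
ΔL = 0, ±1 (not L=0↔0): L: 0 → 1, ΔL = +1 — ok.
ΔJ = 0, ±1 (not J=0↔0): J: 1/2 → 1/2, ΔJ = +0 — ok.

the ΔS = 0 rule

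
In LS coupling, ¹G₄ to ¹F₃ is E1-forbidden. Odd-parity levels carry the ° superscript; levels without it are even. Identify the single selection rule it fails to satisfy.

parity

Initial level: S=0, L=4, J=4, parity even. Final level: S=0, L=3, J=3, parity even.
Parity must change: even → even — fails.
ΔS = 0: S: 0 → 0 — ok.
ΔL = 0, ±1 (not L=0↔0): L: 4 → 3, ΔL = -1 — ok.
ΔJ = 0, ±1 (not J=0↔0): J: 4 → 3, ΔJ = -1 — ok.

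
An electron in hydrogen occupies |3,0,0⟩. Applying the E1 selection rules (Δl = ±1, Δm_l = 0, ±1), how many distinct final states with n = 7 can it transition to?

3

E1 requires Δl = ±1, so l_f ∈ {-1, 1}; with 0 ≤ l_f ≤ n_f−1 = 6, the allowed l_f values are {1}.
For l_f = 1: m_f ∈ {m_i−1, m_i, m_i+1} ∩ [−1, 1] = {-1, 0, 1} → 3 states.
Total: 3.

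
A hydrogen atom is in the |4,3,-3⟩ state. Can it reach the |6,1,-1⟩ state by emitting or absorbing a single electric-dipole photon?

l: 3 → 1 (Δl = -2). Δl = ±1 ✗.
m_l: -3 → -1 (Δm_l = +2). |Δm_l| ≤ 1 ✗.
The transition is electric-dipole forbidden.

forbidden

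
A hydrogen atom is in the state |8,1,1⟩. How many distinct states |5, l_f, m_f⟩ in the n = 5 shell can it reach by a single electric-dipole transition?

4

E1 requires Δl = ±1, so l_f ∈ {0, 2}; with 0 ≤ l_f ≤ n_f−1 = 4, the allowed l_f values are {0, 2}.
For l_f = 0: m_f ∈ {m_i−1, m_i, m_i+1} ∩ [−0, 0] = {0} → 1 state.
For l_f = 2: m_f ∈ {m_i−1, m_i, m_i+1} ∩ [−2, 2] = {0, 1, 2} → 3 states.
Total: 4.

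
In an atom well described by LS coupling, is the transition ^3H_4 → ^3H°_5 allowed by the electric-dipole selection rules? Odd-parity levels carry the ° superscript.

allowed

Parity must change: even → odd — satisfied.
ΔS = 0: S: 1 → 1 — satisfied.
ΔL = 0, ±1 (not L=0↔0): L: 5 → 5, ΔL = +0 — satisfied.
ΔJ = 0, ±1 (not J=0↔0): J: 4 → 5, ΔJ = +1 — satisfied.
All four E1 rules are satisfied.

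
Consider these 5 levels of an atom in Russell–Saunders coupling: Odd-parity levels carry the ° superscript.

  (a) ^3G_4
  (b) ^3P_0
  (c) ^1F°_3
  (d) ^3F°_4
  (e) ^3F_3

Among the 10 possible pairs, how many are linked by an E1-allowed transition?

2

(a)–(b): forbidden (parity, ΔL, ΔJ).
(a)–(c): forbidden (ΔS).
(a)–(d): allowed.
(a)–(e): forbidden (parity).
(b)–(c): forbidden (ΔS, ΔL, ΔJ).
(b)–(d): forbidden (ΔL, ΔJ).
(b)–(e): forbidden (parity, ΔL, ΔJ).
(c)–(d): forbidden (parity, ΔS).
(c)–(e): forbidden (ΔS).
(d)–(e): allowed.
Allowed pairs: 2 of 10.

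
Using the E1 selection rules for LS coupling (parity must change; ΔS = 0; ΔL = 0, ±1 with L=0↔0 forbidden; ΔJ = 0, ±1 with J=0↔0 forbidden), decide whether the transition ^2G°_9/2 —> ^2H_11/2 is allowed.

Reading off the term symbols: S 1/2→1/2, L 4→5, J 9/2→11/2, parity odd→even.
Parity must change: odd → even — ✓.
ΔS = 0: S: 1/2 → 1/2 — ✓.
ΔL = 0, ±1 (not L=0↔0): L: 4 → 5, ΔL = +1 — ✓.
ΔJ = 0, ±1 (not J=0↔0): J: 9/2 → 11/2, ΔJ = +1 — ✓.
All four E1 rules are satisfied.

allowed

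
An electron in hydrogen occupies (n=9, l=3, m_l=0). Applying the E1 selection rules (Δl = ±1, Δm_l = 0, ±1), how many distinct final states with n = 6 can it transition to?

E1 requires Δl = ±1, so l_f ∈ {2, 4}; with 0 ≤ l_f ≤ n_f−1 = 5, the allowed l_f values are {2, 4}.
For l_f = 2: m_f ∈ {m_i−1, m_i, m_i+1} ∩ [−2, 2] = {-1, 0, 1} → 3 states.
For l_f = 4: m_f ∈ {m_i−1, m_i, m_i+1} ∩ [−4, 4] = {-1, 0, 1} → 3 states.
Total: 6.

6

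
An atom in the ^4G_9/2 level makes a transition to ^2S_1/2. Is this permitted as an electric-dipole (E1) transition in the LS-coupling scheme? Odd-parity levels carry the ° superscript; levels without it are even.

Reading off the term symbols: S 3/2→1/2, L 4→0, J 9/2→1/2, parity even→even.
Parity must change: even → even — ✗.
ΔS = 0: S: 3/2 → 1/2 — ✗.
ΔL = 0, ±1 (not L=0↔0): L: 4 → 0, ΔL = -4 — ✗.
ΔJ = 0, ±1 (not J=0↔0): J: 9/2 → 1/2, ΔJ = -4 — ✗.
Rule(s) violated: parity, ΔS, ΔL, ΔJ.

forbidden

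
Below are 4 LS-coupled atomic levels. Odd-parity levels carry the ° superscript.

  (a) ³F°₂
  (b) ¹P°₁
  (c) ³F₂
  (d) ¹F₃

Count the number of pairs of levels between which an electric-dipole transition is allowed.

(a)–(b): forbidden (parity, ΔS, ΔL).
(a)–(c): allowed.
(a)–(d): forbidden (ΔS).
(b)–(c): forbidden (ΔS, ΔL).
(b)–(d): forbidden (ΔL, ΔJ).
(c)–(d): forbidden (parity, ΔS).
Allowed pairs: 1 of 6.

1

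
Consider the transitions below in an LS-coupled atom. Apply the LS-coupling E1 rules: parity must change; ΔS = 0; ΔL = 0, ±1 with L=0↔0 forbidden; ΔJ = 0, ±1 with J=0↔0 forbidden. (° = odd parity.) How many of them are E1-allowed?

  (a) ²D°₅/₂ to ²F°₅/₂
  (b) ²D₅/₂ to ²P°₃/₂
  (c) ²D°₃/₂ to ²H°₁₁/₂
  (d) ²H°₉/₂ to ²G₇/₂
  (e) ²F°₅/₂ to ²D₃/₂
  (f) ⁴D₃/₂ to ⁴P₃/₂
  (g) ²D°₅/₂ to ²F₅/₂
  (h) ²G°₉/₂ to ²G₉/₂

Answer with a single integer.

5

(a) forbidden (parity fails)
(b) allowed
(c) forbidden (parity, ΔL, ΔJ fail)
(d) allowed
(e) allowed
(f) forbidden (parity fails)
(g) allowed
(h) allowed
Total allowed: 5 of 8.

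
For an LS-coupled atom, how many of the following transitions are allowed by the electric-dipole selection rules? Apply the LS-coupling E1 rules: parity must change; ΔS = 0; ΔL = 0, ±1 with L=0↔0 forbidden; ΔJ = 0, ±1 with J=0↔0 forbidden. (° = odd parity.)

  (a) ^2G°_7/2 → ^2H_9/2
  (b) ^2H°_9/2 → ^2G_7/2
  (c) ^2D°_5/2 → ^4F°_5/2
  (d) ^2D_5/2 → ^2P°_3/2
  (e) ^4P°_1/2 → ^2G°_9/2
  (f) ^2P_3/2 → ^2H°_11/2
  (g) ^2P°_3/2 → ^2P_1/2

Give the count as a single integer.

4

(a) allowed
(b) allowed
(c) forbidden (parity, ΔS fail)
(d) allowed
(e) forbidden (parity, ΔS, ΔL, ΔJ fail)
(f) forbidden (ΔL, ΔJ fail)
(g) allowed
Total allowed: 4 of 7.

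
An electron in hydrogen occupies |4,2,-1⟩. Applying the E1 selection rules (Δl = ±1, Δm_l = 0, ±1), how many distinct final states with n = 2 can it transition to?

E1 requires Δl = ±1, so l_f ∈ {1, 3}; with 0 ≤ l_f ≤ n_f−1 = 1, the allowed l_f values are {1}.
For l_f = 1: m_f ∈ {m_i−1, m_i, m_i+1} ∩ [−1, 1] = {-1, 0} → 2 states.
Total: 2.

2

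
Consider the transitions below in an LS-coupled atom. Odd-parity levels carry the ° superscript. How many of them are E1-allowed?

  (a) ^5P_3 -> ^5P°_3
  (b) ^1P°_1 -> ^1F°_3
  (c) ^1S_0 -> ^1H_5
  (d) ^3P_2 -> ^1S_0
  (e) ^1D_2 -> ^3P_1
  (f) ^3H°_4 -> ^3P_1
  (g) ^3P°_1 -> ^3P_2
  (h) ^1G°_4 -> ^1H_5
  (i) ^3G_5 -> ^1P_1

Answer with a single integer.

(a) allowed
(b) forbidden (parity, ΔL, ΔJ fail)
(c) forbidden (parity, ΔL, ΔJ fail)
(d) forbidden (parity, ΔS, ΔJ fail)
(e) forbidden (parity, ΔS fail)
(f) forbidden (ΔL, ΔJ fail)
(g) allowed
(h) allowed
(i) forbidden (parity, ΔS, ΔL, ΔJ fail)
Total allowed: 3 of 9.

3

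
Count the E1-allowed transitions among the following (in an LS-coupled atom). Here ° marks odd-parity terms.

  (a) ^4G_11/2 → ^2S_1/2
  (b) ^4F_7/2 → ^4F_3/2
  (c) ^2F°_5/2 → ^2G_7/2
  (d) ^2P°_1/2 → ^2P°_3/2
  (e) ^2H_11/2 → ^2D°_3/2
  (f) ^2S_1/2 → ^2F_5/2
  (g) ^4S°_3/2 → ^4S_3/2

1

(a) forbidden (parity, ΔS, ΔL, ΔJ fail)
(b) forbidden (parity, ΔJ fail)
(c) allowed
(d) forbidden (parity fails)
(e) forbidden (ΔL, ΔJ fail)
(f) forbidden (parity, ΔL, ΔJ fail)
(g) forbidden (ΔL fails)
Total allowed: 1 of 7.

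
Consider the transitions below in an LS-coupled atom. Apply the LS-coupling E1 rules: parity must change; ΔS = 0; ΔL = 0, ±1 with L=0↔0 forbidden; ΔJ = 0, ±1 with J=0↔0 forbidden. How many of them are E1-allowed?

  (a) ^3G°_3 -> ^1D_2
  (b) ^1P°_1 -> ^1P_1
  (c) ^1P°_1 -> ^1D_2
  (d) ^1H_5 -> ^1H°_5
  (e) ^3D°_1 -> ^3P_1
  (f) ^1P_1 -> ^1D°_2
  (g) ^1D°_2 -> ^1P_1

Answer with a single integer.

(a) forbidden (ΔS, ΔL fail)
(b) allowed
(c) allowed
(d) allowed
(e) allowed
(f) allowed
(g) allowed
Total allowed: 6 of 7.

6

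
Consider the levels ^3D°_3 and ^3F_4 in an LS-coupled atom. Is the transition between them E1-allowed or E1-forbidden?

Parity must change: odd → even — satisfied.
ΔS = 0: S: 1 → 1 — satisfied.
ΔL = 0, ±1 (not L=0↔0): L: 2 → 3, ΔL = +1 — satisfied.
ΔJ = 0, ±1 (not J=0↔0): J: 3 → 4, ΔJ = +1 — satisfied.
All four E1 rules are satisfied.

allowed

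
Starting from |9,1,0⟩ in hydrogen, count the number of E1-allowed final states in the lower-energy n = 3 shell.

E1 requires Δl = ±1, so l_f ∈ {0, 2}; with 0 ≤ l_f ≤ n_f−1 = 2, the allowed l_f values are {0, 2}.
For l_f = 0: m_f ∈ {m_i−1, m_i, m_i+1} ∩ [−0, 0] = {0} → 1 state.
For l_f = 2: m_f ∈ {m_i−1, m_i, m_i+1} ∩ [−2, 2] = {-1, 0, 1} → 3 states.
Total: 4.

4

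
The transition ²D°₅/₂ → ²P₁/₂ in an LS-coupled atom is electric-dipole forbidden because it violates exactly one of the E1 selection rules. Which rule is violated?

the ΔJ = 0, ±1 rule

Reading off the term symbols: S 1/2→1/2, L 2→1, J 5/2→1/2, parity odd→even.
ΔJ = 0, ±1 (not J=0↔0): J: 5/2 → 1/2, ΔJ = -2 — violated.
ΔL = 0, ±1 (not L=0↔0): L: 2 → 1, ΔL = -1 — satisfied.
Parity must change: odd → even — satisfied.
ΔS = 0: S: 1/2 → 1/2 — satisfied.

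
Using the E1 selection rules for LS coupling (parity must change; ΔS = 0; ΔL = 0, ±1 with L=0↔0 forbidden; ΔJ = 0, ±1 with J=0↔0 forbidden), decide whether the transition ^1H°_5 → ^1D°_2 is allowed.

Reading off the term symbols: S 0→0, L 5→2, J 5→2, parity odd→odd.
Parity must change: odd → odd — fails.
ΔS = 0: S: 0 → 0 — ok.
ΔL = 0, ±1 (not L=0↔0): L: 5 → 2, ΔL = -3 — fails.
ΔJ = 0, ±1 (not J=0↔0): J: 5 → 2, ΔJ = -3 — fails.
Rule(s) violated: parity, ΔL, ΔJ.

forbidden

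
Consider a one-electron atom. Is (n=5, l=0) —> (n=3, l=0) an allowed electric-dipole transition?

Initial l = 0, final l = 0, so Δl = +0. E1 requires Δl = ±1: violated.
The transition is electric-dipole forbidden.

forbidden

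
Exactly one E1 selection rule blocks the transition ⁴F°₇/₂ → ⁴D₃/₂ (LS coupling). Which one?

Initial level: S=3/2, L=3, J=7/2, parity odd. Final level: S=3/2, L=2, J=3/2, parity even.
Parity must change: odd → even — satisfied.
ΔS = 0: S: 3/2 → 3/2 — satisfied.
ΔL = 0, ±1 (not L=0↔0): L: 3 → 2, ΔL = -1 — satisfied.
ΔJ = 0, ±1 (not J=0↔0): J: 7/2 → 3/2, ΔJ = -2 — violated.

the ΔJ = 0, ±1 rule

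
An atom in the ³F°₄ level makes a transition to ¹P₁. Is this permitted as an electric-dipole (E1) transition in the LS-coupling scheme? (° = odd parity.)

forbidden

ΔL = 0, ±1 (not L=0↔0): L: 3 → 1, ΔL = -2 — ✗.
Parity must change: odd → even — ✓.
ΔJ = 0, ±1 (not J=0↔0): J: 4 → 1, ΔJ = -3 — ✗.
ΔS = 0: S: 1 → 0 — ✗.
Rule(s) violated: ΔS, ΔL, ΔJ.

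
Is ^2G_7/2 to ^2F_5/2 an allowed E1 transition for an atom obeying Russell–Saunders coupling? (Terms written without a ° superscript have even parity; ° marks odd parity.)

Reading off the term symbols: S 1/2→1/2, L 4→3, J 7/2→5/2, parity even→even.
Parity must change: even → even — ✗.
ΔS = 0: S: 1/2 → 1/2 — ✓.
ΔL = 0, ±1 (not L=0↔0): L: 4 → 3, ΔL = -1 — ✓.
ΔJ = 0, ±1 (not J=0↔0): J: 7/2 → 5/2, ΔJ = -1 — ✓.
Rule(s) violated: parity.

forbidden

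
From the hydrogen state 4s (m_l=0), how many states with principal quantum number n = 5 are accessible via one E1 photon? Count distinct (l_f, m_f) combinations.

3

E1 requires Δl = ±1, so l_f ∈ {-1, 1}; with 0 ≤ l_f ≤ n_f−1 = 4, the allowed l_f values are {1}.
For l_f = 1: m_f ∈ {m_i−1, m_i, m_i+1} ∩ [−1, 1] = {-1, 0, 1} → 3 states.
Total: 3.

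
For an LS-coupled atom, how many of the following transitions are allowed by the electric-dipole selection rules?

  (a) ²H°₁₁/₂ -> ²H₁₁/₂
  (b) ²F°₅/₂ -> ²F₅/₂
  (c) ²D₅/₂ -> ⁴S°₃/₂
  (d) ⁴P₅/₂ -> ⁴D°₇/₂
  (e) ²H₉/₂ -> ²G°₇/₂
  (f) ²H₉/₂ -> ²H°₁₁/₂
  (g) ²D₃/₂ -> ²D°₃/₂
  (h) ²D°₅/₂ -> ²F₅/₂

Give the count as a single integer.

(a) allowed
(b) allowed
(c) forbidden (ΔS, ΔL fail)
(d) allowed
(e) allowed
(f) allowed
(g) allowed
(h) allowed
Total allowed: 7 of 8.

7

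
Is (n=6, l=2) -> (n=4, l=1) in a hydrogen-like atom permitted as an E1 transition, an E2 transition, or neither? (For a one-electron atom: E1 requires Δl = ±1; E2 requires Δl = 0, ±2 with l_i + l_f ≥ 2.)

E1

Δl = 1 − 2 = -1; l_i + l_f = 3.
E1 (Δl = ±1): satisfied.
E2 (Δl = 0,±2, l_i+l_f ≥ 2): not satisfied.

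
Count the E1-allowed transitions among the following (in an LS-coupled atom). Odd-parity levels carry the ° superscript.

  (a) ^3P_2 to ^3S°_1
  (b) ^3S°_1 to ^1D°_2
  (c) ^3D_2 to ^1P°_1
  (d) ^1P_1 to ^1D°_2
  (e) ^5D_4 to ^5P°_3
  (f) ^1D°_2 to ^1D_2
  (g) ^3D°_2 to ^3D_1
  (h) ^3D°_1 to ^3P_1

(a) allowed
(b) forbidden (parity, ΔS, ΔL fail)
(c) forbidden (ΔS fails)
(d) allowed
(e) allowed
(f) allowed
(g) allowed
(h) allowed
Total allowed: 6 of 8.

6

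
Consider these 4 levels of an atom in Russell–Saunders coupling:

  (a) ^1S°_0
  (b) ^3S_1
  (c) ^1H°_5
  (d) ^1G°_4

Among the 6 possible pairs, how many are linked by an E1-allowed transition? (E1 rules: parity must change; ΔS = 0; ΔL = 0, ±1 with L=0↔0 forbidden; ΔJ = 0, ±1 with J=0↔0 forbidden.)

0

(a)–(b): forbidden (ΔS, ΔL).
(a)–(c): forbidden (parity, ΔL, ΔJ).
(a)–(d): forbidden (parity, ΔL, ΔJ).
(b)–(c): forbidden (ΔS, ΔL, ΔJ).
(b)–(d): forbidden (ΔS, ΔL, ΔJ).
(c)–(d): forbidden (parity).
Allowed pairs: 0 of 6.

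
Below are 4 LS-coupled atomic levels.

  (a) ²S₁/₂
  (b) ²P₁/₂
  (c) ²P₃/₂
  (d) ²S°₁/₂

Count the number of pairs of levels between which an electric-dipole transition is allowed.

(a)–(b): forbidden (parity).
(a)–(c): forbidden (parity).
(a)–(d): forbidden (ΔL).
(b)–(c): forbidden (parity).
(b)–(d): allowed.
(c)–(d): allowed.
Allowed pairs: 2 of 6.

2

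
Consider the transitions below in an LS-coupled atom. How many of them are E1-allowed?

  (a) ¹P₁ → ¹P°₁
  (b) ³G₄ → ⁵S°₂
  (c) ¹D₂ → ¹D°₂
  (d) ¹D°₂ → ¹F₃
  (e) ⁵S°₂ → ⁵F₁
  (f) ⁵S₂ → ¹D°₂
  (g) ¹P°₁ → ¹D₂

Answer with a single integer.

4

(a) allowed
(b) forbidden (ΔS, ΔL, ΔJ fail)
(c) allowed
(d) allowed
(e) forbidden (ΔL fails)
(f) forbidden (ΔS, ΔL fail)
(g) allowed
Total allowed: 4 of 7.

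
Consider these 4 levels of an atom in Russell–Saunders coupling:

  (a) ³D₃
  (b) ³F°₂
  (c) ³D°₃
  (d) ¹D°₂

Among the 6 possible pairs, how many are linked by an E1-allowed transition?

(a)–(b): allowed.
(a)–(c): allowed.
(a)–(d): forbidden (ΔS).
(b)–(c): forbidden (parity).
(b)–(d): forbidden (parity, ΔS).
(c)–(d): forbidden (parity, ΔS).
Allowed pairs: 2 of 6.

2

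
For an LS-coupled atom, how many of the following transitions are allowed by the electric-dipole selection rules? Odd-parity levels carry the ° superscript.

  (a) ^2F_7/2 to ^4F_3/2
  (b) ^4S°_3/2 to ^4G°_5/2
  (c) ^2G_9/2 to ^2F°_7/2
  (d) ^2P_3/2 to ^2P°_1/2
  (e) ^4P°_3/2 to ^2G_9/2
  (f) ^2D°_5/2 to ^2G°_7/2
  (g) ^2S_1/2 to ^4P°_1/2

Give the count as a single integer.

(a) forbidden (parity, ΔS, ΔJ fail)
(b) forbidden (parity, ΔL fail)
(c) allowed
(d) allowed
(e) forbidden (ΔS, ΔL, ΔJ fail)
(f) forbidden (parity, ΔL fail)
(g) forbidden (ΔS fails)
Total allowed: 2 of 7.

2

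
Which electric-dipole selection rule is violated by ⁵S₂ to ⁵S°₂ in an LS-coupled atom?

Initial level: S=2, L=0, J=2, parity even. Final level: S=2, L=0, J=2, parity odd.
Parity must change: even → odd — ok.
ΔS = 0: S: 2 → 2 — ok.
ΔL = 0, ±1 (not L=0↔0): L: 0 → 0, ΔL = +0 — fails.
ΔJ = 0, ±1 (not J=0↔0): J: 2 → 2, ΔJ = +0 — ok.

the L=0 ↔ L=0 exclusion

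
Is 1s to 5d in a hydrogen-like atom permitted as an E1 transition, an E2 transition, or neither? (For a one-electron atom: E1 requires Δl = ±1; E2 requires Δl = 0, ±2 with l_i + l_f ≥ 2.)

Δl = 2 − 0 = +2; l_i + l_f = 2.
E1 (Δl = ±1): not satisfied.
E2 (Δl = 0,±2, l_i+l_f ≥ 2): satisfied.

E2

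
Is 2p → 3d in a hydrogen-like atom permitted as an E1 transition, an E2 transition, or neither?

Δl = 2 − 1 = +1; l_i + l_f = 3.
E1 (Δl = ±1): satisfied.
E2 (Δl = 0,±2, l_i+l_f ≥ 2): not satisfied.

E1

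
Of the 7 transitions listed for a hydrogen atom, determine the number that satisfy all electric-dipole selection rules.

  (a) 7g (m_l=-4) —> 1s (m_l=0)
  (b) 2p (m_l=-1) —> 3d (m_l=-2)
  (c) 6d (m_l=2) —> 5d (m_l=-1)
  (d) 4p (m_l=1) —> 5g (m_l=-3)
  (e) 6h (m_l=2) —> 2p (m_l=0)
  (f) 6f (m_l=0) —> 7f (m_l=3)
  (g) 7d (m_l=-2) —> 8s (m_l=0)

1

(a) forbidden — Δl = -4 (E1 requires Δl = ±1); Δm_l = +4 (E1 requires Δm_l = 0, ±1)
(b) allowed
(c) forbidden — Δl = +0 (E1 requires Δl = ±1); Δm_l = -3 (E1 requires Δm_l = 0, ±1)
(d) forbidden — Δl = +3 (E1 requires Δl = ±1); Δm_l = -4 (E1 requires Δm_l = 0, ±1)
(e) forbidden — Δl = -4 (E1 requires Δl = ±1); Δm_l = -2 (E1 requires Δm_l = 0, ±1)
(f) forbidden — Δl = +0 (E1 requires Δl = ±1); Δm_l = +3 (E1 requires Δm_l = 0, ±1)
(g) forbidden — Δl = -2 (E1 requires Δl = ±1); Δm_l = +2 (E1 requires Δm_l = 0, ±1)
Total allowed: 1 of 7.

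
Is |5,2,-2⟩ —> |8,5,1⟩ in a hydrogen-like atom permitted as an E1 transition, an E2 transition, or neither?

neither

Δl = 5 − 2 = +3; l_i + l_f = 7.
Δm_l = +3.
E1 (Δl = ±1, |Δm_l| ≤ 1): not satisfied.
E2 (Δl = 0,±2, l_i+l_f ≥ 2, |Δm_l| ≤ 2): not satisfied.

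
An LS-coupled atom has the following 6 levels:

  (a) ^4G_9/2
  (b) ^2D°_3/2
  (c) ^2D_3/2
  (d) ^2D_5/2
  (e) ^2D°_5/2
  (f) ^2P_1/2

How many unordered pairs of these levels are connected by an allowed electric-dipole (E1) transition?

5

(a)–(b): forbidden (ΔS, ΔL, ΔJ).
(a)–(c): forbidden (parity, ΔS, ΔL, ΔJ).
(a)–(d): forbidden (parity, ΔS, ΔL, ΔJ).
(a)–(e): forbidden (ΔS, ΔL, ΔJ).
(a)–(f): forbidden (parity, ΔS, ΔL, ΔJ).
(b)–(c): allowed.
(b)–(d): allowed.
(b)–(e): forbidden (parity).
(b)–(f): allowed.
(c)–(d): forbidden (parity).
(c)–(e): allowed.
(c)–(f): forbidden (parity).
(d)–(e): allowed.
(d)–(f): forbidden (parity, ΔJ).
(e)–(f): forbidden (ΔJ).
Allowed pairs: 5 of 15.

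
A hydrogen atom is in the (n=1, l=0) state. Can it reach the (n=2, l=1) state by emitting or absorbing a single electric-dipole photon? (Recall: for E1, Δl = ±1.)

Initial l = 0, final l = 1, so Δl = +1. E1 requires Δl = ±1: passes.
All E1 selection rules are satisfied.

allowed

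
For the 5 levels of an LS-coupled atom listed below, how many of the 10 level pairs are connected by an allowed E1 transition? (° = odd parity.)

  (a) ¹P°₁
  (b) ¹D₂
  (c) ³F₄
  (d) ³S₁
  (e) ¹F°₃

(a)–(b): allowed.
(a)–(c): forbidden (ΔS, ΔL, ΔJ).
(a)–(d): forbidden (ΔS).
(a)–(e): forbidden (parity, ΔL, ΔJ).
(b)–(c): forbidden (parity, ΔS, ΔJ).
(b)–(d): forbidden (parity, ΔS, ΔL).
(b)–(e): allowed.
(c)–(d): forbidden (parity, ΔL, ΔJ).
(c)–(e): forbidden (ΔS).
(d)–(e): forbidden (ΔS, ΔL, ΔJ).
Allowed pairs: 2 of 10.

2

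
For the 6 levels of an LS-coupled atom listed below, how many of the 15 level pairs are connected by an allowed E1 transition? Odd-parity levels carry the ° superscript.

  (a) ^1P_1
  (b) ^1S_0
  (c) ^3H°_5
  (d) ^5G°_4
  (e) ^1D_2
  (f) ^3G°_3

0

(a)–(b): forbidden (parity).
(a)–(c): forbidden (ΔS, ΔL, ΔJ).
(a)–(d): forbidden (ΔS, ΔL, ΔJ).
(a)–(e): forbidden (parity).
(a)–(f): forbidden (ΔS, ΔL, ΔJ).
(b)–(c): forbidden (ΔS, ΔL, ΔJ).
(b)–(d): forbidden (ΔS, ΔL, ΔJ).
(b)–(e): forbidden (parity, ΔL, ΔJ).
(b)–(f): forbidden (ΔS, ΔL, ΔJ).
(c)–(d): forbidden (parity, ΔS).
(c)–(e): forbidden (ΔS, ΔL, ΔJ).
(c)–(f): forbidden (parity, ΔJ).
(d)–(e): forbidden (ΔS, ΔL, ΔJ).
(d)–(f): forbidden (parity, ΔS).
(e)–(f): forbidden (ΔS, ΔL).
Allowed pairs: 0 of 15.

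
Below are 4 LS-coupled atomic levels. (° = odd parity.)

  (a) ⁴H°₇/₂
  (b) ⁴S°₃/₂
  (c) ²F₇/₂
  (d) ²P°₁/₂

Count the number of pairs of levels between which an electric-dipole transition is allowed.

0

(a)–(b): forbidden (parity, ΔL, ΔJ).
(a)–(c): forbidden (ΔS, ΔL).
(a)–(d): forbidden (parity, ΔS, ΔL, ΔJ).
(b)–(c): forbidden (ΔS, ΔL, ΔJ).
(b)–(d): forbidden (parity, ΔS).
(c)–(d): forbidden (ΔL, ΔJ).
Allowed pairs: 0 of 6.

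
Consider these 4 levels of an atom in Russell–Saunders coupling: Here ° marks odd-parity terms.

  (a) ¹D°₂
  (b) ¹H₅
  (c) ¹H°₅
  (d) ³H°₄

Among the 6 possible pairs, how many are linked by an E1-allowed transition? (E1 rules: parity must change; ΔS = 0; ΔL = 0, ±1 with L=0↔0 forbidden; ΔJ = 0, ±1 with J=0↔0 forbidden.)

1

(a)–(b): forbidden (ΔL, ΔJ).
(a)–(c): forbidden (parity, ΔL, ΔJ).
(a)–(d): forbidden (parity, ΔS, ΔL, ΔJ).
(b)–(c): allowed.
(b)–(d): forbidden (ΔS).
(c)–(d): forbidden (parity, ΔS).
Allowed pairs: 1 of 6.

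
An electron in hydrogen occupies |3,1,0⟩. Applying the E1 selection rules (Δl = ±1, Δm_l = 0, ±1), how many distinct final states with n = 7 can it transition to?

4

E1 requires Δl = ±1, so l_f ∈ {0, 2}; with 0 ≤ l_f ≤ n_f−1 = 6, the allowed l_f values are {0, 2}.
For l_f = 0: m_f ∈ {m_i−1, m_i, m_i+1} ∩ [−0, 0] = {0} → 1 state.
For l_f = 2: m_f ∈ {m_i−1, m_i, m_i+1} ∩ [−2, 2] = {-1, 0, 1} → 3 states.
Total: 4.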